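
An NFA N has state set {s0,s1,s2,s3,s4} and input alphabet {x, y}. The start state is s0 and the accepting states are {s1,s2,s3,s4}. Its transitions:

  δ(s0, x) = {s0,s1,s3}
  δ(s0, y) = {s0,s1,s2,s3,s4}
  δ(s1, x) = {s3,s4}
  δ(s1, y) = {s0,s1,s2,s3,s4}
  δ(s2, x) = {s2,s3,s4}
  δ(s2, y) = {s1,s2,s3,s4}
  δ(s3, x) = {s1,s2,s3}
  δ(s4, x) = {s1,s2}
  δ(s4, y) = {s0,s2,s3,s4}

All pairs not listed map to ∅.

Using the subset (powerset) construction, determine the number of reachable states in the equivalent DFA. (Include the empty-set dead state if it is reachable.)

Start state of the DFA: {s0}.
{s0} --x--> {s0,s1,s3}  [new]
{s0} --y--> {s0,s1,s2,s3,s4}  [new]
{s0,s1,s3} --x--> {s0,s1,s2,s3,s4}  [seen]
{s0,s1,s3} --y--> {s0,s1,s2,s3,s4}  [seen]
{s0,s1,s2,s3,s4} --x--> {s0,s1,s2,s3,s4}  [seen]
{s0,s1,s2,s3,s4} --y--> {s0,s1,s2,s3,s4}  [seen]
Reachable DFA states: {s0}, {s0,s1,s3}, {s0,s1,s2,s3,s4}.

3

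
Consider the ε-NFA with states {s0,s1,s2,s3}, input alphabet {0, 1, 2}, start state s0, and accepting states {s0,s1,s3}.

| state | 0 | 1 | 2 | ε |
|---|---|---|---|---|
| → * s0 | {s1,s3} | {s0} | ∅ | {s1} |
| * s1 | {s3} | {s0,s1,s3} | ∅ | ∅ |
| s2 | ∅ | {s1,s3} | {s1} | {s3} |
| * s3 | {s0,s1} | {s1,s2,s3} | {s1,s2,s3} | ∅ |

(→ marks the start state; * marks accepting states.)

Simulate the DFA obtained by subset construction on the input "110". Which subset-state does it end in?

Start: {s0,s1}.
δ(s0,1) = {s0}; δ(s1,1) = {s0,s1,s3}.
Union: {s0,s1,s3}.
After 1: {s0,s1,s3}.
δ(s0,1) = {s0}; δ(s1,1) = {s0,s1,s3}; δ(s3,1) = {s1,s2,s3}.
Union: {s0,s1,s2,s3}.
After 1: {s0,s1,s2,s3}.
δ(s0,0) = {s1,s3}; δ(s1,0) = {s3}; δ(s2,0) = ∅; δ(s3,0) = {s0,s1}.
Union: {s0,s1,s3}.
After 0: {s0,s1,s3}.

{s0,s1,s3}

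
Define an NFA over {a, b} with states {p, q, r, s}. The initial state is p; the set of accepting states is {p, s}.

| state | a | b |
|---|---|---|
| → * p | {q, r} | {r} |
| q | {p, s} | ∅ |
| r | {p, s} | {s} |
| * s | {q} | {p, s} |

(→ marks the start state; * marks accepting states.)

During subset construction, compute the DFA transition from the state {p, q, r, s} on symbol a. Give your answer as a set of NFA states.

{p, q, r, s}

δ(p,a) = {q, r}; δ(q,a) = {p, s}; δ(r,a) = {p, s}; δ(s,a) = {q}.
Union: {p, q, r, s}.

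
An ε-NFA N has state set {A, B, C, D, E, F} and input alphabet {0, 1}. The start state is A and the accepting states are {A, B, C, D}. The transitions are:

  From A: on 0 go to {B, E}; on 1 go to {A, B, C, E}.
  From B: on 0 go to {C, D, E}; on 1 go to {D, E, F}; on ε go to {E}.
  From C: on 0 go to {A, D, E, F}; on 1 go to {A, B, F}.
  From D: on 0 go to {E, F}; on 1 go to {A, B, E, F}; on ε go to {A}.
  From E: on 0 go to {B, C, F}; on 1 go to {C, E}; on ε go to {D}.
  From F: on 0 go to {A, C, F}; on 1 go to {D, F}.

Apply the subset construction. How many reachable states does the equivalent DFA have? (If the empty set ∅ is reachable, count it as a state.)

Start state of the DFA: {A} (ε-closure of the NFA start).
{A} --0--> {A, B, D, E}  [new]
{A} --1--> {A, B, C, D, E}  [new]
{A, B, D, E} --0--> {A, B, C, D, E, F}  [new]
{A, B, D, E} --1--> {A, B, C, D, E, F}  [seen]
{A, B, C, D, E} --0--> {A, B, C, D, E, F}  [seen]
{A, B, C, D, E} --1--> {A, B, C, D, E, F}  [seen]
{A, B, C, D, E, F} --0--> {A, B, C, D, E, F}  [seen]
{A, B, C, D, E, F} --1--> {A, B, C, D, E, F}  [seen]
Reachable DFA states: {A}, {A, B, D, E}, {A, B, C, D, E}, {A, B, C, D, E, F}.

4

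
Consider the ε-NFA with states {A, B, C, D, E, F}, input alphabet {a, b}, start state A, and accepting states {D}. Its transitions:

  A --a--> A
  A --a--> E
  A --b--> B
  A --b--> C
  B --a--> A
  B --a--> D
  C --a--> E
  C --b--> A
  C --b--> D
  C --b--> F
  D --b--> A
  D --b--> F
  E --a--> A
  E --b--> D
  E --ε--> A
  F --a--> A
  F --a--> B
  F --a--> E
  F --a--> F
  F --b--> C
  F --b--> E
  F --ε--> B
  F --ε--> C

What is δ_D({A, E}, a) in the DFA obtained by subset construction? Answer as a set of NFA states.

δ(A,a) = {A, E}; δ(E,a) = {A}.
Union: {A, E}.

{A, E}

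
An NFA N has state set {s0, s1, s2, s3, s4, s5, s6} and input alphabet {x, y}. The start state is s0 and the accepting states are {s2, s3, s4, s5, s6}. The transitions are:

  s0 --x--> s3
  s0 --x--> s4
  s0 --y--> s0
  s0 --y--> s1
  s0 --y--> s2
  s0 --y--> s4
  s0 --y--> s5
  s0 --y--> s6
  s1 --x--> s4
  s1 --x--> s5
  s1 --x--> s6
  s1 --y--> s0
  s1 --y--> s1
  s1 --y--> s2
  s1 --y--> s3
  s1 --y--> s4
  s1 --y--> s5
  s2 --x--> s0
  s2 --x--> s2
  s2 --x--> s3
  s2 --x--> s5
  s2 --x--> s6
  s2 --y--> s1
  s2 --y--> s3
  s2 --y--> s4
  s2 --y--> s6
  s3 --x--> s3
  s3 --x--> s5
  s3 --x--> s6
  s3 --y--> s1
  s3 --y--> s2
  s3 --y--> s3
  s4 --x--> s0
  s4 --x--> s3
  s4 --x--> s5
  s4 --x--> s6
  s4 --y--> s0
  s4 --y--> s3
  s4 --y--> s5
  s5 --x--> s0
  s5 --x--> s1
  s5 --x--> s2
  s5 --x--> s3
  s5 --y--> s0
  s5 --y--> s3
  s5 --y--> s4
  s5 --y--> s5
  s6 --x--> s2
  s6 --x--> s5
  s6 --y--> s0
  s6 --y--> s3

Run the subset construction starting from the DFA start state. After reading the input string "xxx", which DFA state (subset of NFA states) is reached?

Start: {s0}.
δ(s0,x) = {s3, s4}.
Union: {s3, s4}.
After x: {s3, s4}.
δ(s3,x) = {s3, s5, s6}; δ(s4,x) = {s0, s3, s5, s6}.
Union: {s0, s3, s5, s6}.
After x: {s0, s3, s5, s6}.
δ(s0,x) = {s3, s4}; δ(s3,x) = {s3, s5, s6}; δ(s5,x) = {s0, s1, s2, s3}; δ(s6,x) = {s2, s5}.
Union: {s0, s1, s2, s3, s4, s5, s6}.
After x: {s0, s1, s2, s3, s4, s5, s6}.

{s0, s1, s2, s3, s4, s5, s6}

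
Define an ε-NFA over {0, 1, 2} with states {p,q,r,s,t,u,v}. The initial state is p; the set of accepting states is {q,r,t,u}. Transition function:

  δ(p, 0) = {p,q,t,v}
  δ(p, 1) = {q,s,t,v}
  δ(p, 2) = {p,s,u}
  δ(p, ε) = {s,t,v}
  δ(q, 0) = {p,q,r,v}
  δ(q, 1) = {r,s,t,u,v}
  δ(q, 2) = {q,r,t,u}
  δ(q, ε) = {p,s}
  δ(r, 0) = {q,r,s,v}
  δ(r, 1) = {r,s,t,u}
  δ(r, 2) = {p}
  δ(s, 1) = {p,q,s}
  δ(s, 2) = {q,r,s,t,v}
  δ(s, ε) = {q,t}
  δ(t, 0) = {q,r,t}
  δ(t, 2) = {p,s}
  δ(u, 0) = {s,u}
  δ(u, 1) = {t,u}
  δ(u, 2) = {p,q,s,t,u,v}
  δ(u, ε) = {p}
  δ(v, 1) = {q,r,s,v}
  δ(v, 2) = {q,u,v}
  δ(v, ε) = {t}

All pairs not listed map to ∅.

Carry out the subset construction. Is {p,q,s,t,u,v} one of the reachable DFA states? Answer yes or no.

no

Start state of the DFA: {p,q,s,t,v} (ε-closure of the NFA start).
{p,q,s,t,v} --0--> {p,q,r,s,t,v}  [new]
{p,q,s,t,v} --1--> {p,q,r,s,t,u,v}  [new]
{p,q,s,t,v} --2--> {p,q,r,s,t,u,v}  [seen]
{p,q,r,s,t,v} --0--> {p,q,r,s,t,v}  [seen]
{p,q,r,s,t,v} --1--> {p,q,r,s,t,u,v}  [seen]
{p,q,r,s,t,v} --2--> {p,q,r,s,t,u,v}  [seen]
{p,q,r,s,t,u,v} --0--> {p,q,r,s,t,u,v}  [seen]
{p,q,r,s,t,u,v} --1--> {p,q,r,s,t,u,v}  [seen]
{p,q,r,s,t,u,v} --2--> {p,q,r,s,t,u,v}  [seen]
Reachable DFA states: {p,q,s,t,v}, {p,q,r,s,t,v}, {p,q,r,s,t,u,v}.
{p,q,s,t,u,v} is not among them.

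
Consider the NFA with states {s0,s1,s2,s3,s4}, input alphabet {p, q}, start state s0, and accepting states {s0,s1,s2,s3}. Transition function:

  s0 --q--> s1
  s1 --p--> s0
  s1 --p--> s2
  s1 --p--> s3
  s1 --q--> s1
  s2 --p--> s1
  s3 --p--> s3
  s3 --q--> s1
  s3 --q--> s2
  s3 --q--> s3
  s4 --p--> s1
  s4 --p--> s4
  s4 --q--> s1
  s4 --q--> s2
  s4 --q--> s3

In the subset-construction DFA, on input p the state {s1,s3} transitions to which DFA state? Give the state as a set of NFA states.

{s0,s2,s3}

δ(s1,p) = {s0,s2,s3}; δ(s3,p) = {s3}.
Union: {s0,s2,s3}.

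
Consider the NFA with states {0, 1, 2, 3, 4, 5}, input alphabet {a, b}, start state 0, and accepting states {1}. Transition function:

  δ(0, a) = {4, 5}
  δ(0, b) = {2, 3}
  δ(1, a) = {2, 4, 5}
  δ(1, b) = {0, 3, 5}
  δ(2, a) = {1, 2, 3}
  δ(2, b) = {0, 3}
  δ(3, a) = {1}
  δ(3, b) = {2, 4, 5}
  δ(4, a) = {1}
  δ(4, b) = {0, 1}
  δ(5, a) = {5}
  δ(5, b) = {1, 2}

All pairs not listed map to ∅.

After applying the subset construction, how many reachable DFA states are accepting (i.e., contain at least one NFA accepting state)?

8

Start state of the DFA: {0}.
{0} --a--> {4, 5}  [new]
{0} --b--> {2, 3}  [new]
{4, 5} --a--> {1, 5}  [new]
{4, 5} --b--> {0, 1, 2}  [new]
{2, 3} --a--> {1, 2, 3}  [new]
{2, 3} --b--> {0, 2, 3, 4, 5}  [new]
{1, 5} --a--> {2, 4, 5}  [new]
{1, 5} --b--> {0, 1, 2, 3, 5}  [new]
{0, 1, 2} --a--> {1, 2, 3, 4, 5}  [new]
{0, 1, 2} --b--> {0, 2, 3, 5}  [new]
{1, 2, 3} --a--> {1, 2, 3, 4, 5}  [seen]
{1, 2, 3} --b--> {0, 2, 3, 4, 5}  [seen]
{0, 2, 3, 4, 5} --a--> {1, 2, 3, 4, 5}  [seen]
{0, 2, 3, 4, 5} --b--> {0, 1, 2, 3, 4, 5}  [new]
{2, 4, 5} --a--> {1, 2, 3, 5}  [new]
{2, 4, 5} --b--> {0, 1, 2, 3}  [new]
{0, 1, 2, 3, 5} --a--> {1, 2, 3, 4, 5}  [seen]
{0, 1, 2, 3, 5} --b--> {0, 1, 2, 3, 4, 5}  [seen]
{1, 2, 3, 4, 5} --a--> {1, 2, 3, 4, 5}  [seen]
{1, 2, 3, 4, 5} --b--> {0, 1, 2, 3, 4, 5}  [seen]
{0, 2, 3, 5} --a--> {1, 2, 3, 4, 5}  [seen]
{0, 2, 3, 5} --b--> {0, 1, 2, 3, 4, 5}  [seen]
{0, 1, 2, 3, 4, 5} --a--> {1, 2, 3, 4, 5}  [seen]
{0, 1, 2, 3, 4, 5} --b--> {0, 1, 2, 3, 4, 5}  [seen]
{1, 2, 3, 5} --a--> {1, 2, 3, 4, 5}  [seen]
{1, 2, 3, 5} --b--> {0, 1, 2, 3, 4, 5}  [seen]
{0, 1, 2, 3} --a--> {1, 2, 3, 4, 5}  [seen]
{0, 1, 2, 3} --b--> {0, 2, 3, 4, 5}  [seen]
Reachable DFA states: {0}, {4, 5}, {2, 3}, {1, 5}, {0, 1, 2}, {1, 2, 3}, {0, 2, 3, 4, 5}, {2, 4, 5}, {0, 1, 2, 3, 5}, {1, 2, 3, 4, 5}, {0, 2, 3, 5}, {0, 1, 2, 3, 4, 5}, {1, 2, 3, 5}, {0, 1, 2, 3}.
Accepting DFA states (contain an NFA accepting state): {1, 5}, {0, 1, 2}, {1, 2, 3}, {0, 1, 2, 3, 5}, {1, 2, 3, 4, 5}, {0, 1, 2, 3, 4, 5}, {1, 2, 3, 5}, {0, 1, 2, 3}.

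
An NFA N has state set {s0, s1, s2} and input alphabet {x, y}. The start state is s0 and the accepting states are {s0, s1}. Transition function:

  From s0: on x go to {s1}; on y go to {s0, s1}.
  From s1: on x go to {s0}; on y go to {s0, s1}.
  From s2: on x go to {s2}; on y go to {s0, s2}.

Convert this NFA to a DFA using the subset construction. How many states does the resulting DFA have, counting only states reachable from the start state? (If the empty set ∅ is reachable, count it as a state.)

3

Start state of the DFA: {s0}.
{s0} --x--> {s1}  [new]
{s0} --y--> {s0, s1}  [new]
{s1} --x--> {s0}  [seen]
{s1} --y--> {s0, s1}  [seen]
{s0, s1} --x--> {s0, s1}  [seen]
{s0, s1} --y--> {s0, s1}  [seen]
Reachable DFA states: {s0}, {s1}, {s0, s1}.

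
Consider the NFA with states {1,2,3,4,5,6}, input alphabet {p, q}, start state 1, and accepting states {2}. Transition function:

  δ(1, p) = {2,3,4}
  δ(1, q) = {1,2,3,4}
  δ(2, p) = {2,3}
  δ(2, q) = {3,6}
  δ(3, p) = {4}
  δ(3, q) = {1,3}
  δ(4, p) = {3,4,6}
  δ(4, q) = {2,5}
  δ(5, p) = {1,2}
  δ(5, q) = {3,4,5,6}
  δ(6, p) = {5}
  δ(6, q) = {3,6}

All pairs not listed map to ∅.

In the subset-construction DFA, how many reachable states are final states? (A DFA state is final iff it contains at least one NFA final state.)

Start state of the DFA: {1}.
{1} --p--> {2,3,4}  [new]
{1} --q--> {1,2,3,4}  [new]
{2,3,4} --p--> {2,3,4,6}  [new]
{2,3,4} --q--> {1,2,3,5,6}  [new]
{1,2,3,4} --p--> {2,3,4,6}  [seen]
{1,2,3,4} --q--> {1,2,3,4,5,6}  [new]
{2,3,4,6} --p--> {2,3,4,5,6}  [new]
{2,3,4,6} --q--> {1,2,3,5,6}  [seen]
{1,2,3,5,6} --p--> {1,2,3,4,5}  [new]
{1,2,3,5,6} --q--> {1,2,3,4,5,6}  [seen]
{1,2,3,4,5,6} --p--> {1,2,3,4,5,6}  [seen]
{1,2,3,4,5,6} --q--> {1,2,3,4,5,6}  [seen]
{2,3,4,5,6} --p--> {1,2,3,4,5,6}  [seen]
{2,3,4,5,6} --q--> {1,2,3,4,5,6}  [seen]
{1,2,3,4,5} --p--> {1,2,3,4,6}  [new]
{1,2,3,4,5} --q--> {1,2,3,4,5,6}  [seen]
{1,2,3,4,6} --p--> {2,3,4,5,6}  [seen]
{1,2,3,4,6} --q--> {1,2,3,4,5,6}  [seen]
Reachable DFA states: {1}, {2,3,4}, {1,2,3,4}, {2,3,4,6}, {1,2,3,5,6}, {1,2,3,4,5,6}, {2,3,4,5,6}, {1,2,3,4,5}, {1,2,3,4,6}.
Accepting DFA states (contain an NFA accepting state): {2,3,4}, {1,2,3,4}, {2,3,4,6}, {1,2,3,5,6}, {1,2,3,4,5,6}, {2,3,4,5,6}, {1,2,3,4,5}, {1,2,3,4,6}.

8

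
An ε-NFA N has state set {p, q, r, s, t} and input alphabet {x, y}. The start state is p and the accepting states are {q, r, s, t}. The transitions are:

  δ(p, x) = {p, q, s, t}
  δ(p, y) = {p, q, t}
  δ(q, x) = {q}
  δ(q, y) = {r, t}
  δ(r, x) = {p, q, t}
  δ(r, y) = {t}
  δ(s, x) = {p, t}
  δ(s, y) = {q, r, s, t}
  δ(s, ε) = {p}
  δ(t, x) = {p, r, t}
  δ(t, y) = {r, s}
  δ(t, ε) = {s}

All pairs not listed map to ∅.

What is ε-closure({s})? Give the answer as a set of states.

{p, s}

Begin with {s}.
s →ε {p}; add p.
ε-closure = {p, s}.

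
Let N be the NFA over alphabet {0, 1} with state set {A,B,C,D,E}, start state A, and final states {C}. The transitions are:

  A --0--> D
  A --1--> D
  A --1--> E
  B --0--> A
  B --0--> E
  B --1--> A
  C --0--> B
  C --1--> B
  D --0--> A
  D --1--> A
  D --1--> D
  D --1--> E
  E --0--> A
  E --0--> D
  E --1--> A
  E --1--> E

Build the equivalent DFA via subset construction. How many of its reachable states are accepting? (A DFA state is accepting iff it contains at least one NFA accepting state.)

0

Start state of the DFA: {A}.
{A} --0--> {D}  [new]
{A} --1--> {D,E}  [new]
{D} --0--> {A}  [seen]
{D} --1--> {A,D,E}  [new]
{D,E} --0--> {A,D}  [new]
{D,E} --1--> {A,D,E}  [seen]
{A,D,E} --0--> {A,D}  [seen]
{A,D,E} --1--> {A,D,E}  [seen]
{A,D} --0--> {A,D}  [seen]
{A,D} --1--> {A,D,E}  [seen]
Reachable DFA states: {A}, {D}, {D,E}, {A,D,E}, {A,D}.
Accepting DFA states (contain an NFA accepting state): none.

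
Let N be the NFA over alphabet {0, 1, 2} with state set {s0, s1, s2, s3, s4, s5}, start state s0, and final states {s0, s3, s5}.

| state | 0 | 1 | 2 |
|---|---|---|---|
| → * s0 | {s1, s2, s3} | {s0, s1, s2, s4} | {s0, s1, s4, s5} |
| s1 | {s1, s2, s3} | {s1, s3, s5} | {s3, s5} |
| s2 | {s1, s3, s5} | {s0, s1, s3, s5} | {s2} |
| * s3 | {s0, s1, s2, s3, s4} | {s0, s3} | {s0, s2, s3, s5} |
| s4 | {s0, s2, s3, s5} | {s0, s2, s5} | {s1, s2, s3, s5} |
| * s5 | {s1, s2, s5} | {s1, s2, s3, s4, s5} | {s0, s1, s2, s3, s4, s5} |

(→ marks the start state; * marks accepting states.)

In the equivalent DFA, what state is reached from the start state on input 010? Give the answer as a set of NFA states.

{s0, s1, s2, s3, s4, s5}

Start: {s0}.
δ(s0,0) = {s1, s2, s3}.
Union: {s1, s2, s3}.
After 0: {s1, s2, s3}.
δ(s1,1) = {s1, s3, s5}; δ(s2,1) = {s0, s1, s3, s5}; δ(s3,1) = {s0, s3}.
Union: {s0, s1, s3, s5}.
After 1: {s0, s1, s3, s5}.
δ(s0,0) = {s1, s2, s3}; δ(s1,0) = {s1, s2, s3}; δ(s3,0) = {s0, s1, s2, s3, s4}; δ(s5,0) = {s1, s2, s5}.
Union: {s0, s1, s2, s3, s4, s5}.
After 0: {s0, s1, s2, s3, s4, s5}.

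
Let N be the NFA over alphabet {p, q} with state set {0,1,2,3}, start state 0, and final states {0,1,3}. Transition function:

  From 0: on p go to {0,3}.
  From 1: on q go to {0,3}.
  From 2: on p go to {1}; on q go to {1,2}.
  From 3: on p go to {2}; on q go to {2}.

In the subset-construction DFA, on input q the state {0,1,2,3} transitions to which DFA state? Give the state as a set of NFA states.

δ(0,q) = ∅; δ(1,q) = {0,3}; δ(2,q) = {1,2}; δ(3,q) = {2}.
Union: {0,1,2,3}.

{0,1,2,3}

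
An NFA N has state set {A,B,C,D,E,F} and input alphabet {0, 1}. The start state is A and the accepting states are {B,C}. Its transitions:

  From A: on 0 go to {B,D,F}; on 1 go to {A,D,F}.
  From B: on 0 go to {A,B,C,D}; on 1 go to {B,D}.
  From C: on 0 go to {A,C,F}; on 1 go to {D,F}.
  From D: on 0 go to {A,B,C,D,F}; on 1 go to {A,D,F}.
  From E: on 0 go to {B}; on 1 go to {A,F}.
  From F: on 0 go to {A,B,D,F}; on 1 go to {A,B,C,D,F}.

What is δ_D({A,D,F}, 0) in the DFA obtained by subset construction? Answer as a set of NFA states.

δ(A,0) = {B,D,F}; δ(D,0) = {A,B,C,D,F}; δ(F,0) = {A,B,D,F}.
Union: {A,B,C,D,F}.

{A,B,C,D,F}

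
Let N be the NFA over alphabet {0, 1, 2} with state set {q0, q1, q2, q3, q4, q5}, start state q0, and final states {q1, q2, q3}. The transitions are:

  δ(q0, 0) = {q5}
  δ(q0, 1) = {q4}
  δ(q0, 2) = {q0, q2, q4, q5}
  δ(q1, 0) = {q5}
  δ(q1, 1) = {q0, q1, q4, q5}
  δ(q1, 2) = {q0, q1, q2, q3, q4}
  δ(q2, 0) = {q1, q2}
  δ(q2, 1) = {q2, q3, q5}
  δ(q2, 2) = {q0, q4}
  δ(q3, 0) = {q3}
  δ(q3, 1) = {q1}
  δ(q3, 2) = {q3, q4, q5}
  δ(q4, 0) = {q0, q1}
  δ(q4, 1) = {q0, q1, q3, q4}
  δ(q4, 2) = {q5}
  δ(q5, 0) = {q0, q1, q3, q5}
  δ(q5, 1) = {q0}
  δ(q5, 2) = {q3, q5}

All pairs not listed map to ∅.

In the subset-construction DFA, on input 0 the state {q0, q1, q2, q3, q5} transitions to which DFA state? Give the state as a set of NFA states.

{q0, q1, q2, q3, q5}

δ(q0,0) = {q5}; δ(q1,0) = {q5}; δ(q2,0) = {q1, q2}; δ(q3,0) = {q3}; δ(q5,0) = {q0, q1, q3, q5}.
Union: {q0, q1, q2, q3, q5}.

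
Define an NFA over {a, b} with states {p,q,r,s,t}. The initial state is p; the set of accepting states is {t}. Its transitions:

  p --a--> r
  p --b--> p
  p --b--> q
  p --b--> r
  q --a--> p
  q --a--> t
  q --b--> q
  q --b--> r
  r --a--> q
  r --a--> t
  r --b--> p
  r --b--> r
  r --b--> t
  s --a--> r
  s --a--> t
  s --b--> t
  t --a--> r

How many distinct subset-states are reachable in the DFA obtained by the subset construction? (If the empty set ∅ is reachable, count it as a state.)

9

Start state of the DFA: {p}.
{p} --a--> {r}  [new]
{p} --b--> {p,q,r}  [new]
{r} --a--> {q,t}  [new]
{r} --b--> {p,r,t}  [new]
{p,q,r} --a--> {p,q,r,t}  [new]
{p,q,r} --b--> {p,q,r,t}  [seen]
{q,t} --a--> {p,r,t}  [seen]
{q,t} --b--> {q,r}  [new]
{p,r,t} --a--> {q,r,t}  [new]
{p,r,t} --b--> {p,q,r,t}  [seen]
{p,q,r,t} --a--> {p,q,r,t}  [seen]
{p,q,r,t} --b--> {p,q,r,t}  [seen]
{q,r} --a--> {p,q,t}  [new]
{q,r} --b--> {p,q,r,t}  [seen]
{q,r,t} --a--> {p,q,r,t}  [seen]
{q,r,t} --b--> {p,q,r,t}  [seen]
{p,q,t} --a--> {p,r,t}  [seen]
{p,q,t} --b--> {p,q,r}  [seen]
Reachable DFA states: {p}, {r}, {p,q,r}, {q,t}, {p,r,t}, {p,q,r,t}, {q,r}, {q,r,t}, {p,q,t}.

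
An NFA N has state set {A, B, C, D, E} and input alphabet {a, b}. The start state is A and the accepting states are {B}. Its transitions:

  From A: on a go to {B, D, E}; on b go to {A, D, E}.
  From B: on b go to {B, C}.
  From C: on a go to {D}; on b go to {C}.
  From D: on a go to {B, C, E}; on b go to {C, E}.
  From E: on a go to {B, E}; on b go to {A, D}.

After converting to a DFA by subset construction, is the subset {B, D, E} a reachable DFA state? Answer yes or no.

yes

Start state of the DFA: {A}.
{A} --a--> {B, D, E}  [new]
{A} --b--> {A, D, E}  [new]
{B, D, E} --a--> {B, C, E}  [new]
{B, D, E} --b--> {A, B, C, D, E}  [new]
{A, D, E} --a--> {B, C, D, E}  [new]
{A, D, E} --b--> {A, C, D, E}  [new]
{B, C, E} --a--> {B, D, E}  [seen]
{B, C, E} --b--> {A, B, C, D}  [new]
{A, B, C, D, E} --a--> {B, C, D, E}  [seen]
{A, B, C, D, E} --b--> {A, B, C, D, E}  [seen]
{B, C, D, E} --a--> {B, C, D, E}  [seen]
{B, C, D, E} --b--> {A, B, C, D, E}  [seen]
{A, C, D, E} --a--> {B, C, D, E}  [seen]
{A, C, D, E} --b--> {A, C, D, E}  [seen]
{A, B, C, D} --a--> {B, C, D, E}  [seen]
{A, B, C, D} --b--> {A, B, C, D, E}  [seen]
Reachable DFA states: {A}, {B, D, E}, {A, D, E}, {B, C, E}, {A, B, C, D, E}, {B, C, D, E}, {A, C, D, E}, {A, B, C, D}.
{B, D, E} is among them.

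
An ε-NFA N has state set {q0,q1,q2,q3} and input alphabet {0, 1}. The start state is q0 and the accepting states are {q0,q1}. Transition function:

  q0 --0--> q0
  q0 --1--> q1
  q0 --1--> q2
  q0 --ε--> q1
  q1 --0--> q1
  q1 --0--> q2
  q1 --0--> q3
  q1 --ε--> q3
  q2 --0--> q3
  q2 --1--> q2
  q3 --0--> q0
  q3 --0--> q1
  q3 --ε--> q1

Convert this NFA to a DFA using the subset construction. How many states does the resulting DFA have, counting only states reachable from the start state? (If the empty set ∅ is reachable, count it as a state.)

Start state of the DFA: {q0,q1,q3} (ε-closure of the NFA start).
{q0,q1,q3} --0--> {q0,q1,q2,q3}  [new]
{q0,q1,q3} --1--> {q1,q2,q3}  [new]
{q0,q1,q2,q3} --0--> {q0,q1,q2,q3}  [seen]
{q0,q1,q2,q3} --1--> {q1,q2,q3}  [seen]
{q1,q2,q3} --0--> {q0,q1,q2,q3}  [seen]
{q1,q2,q3} --1--> {q2}  [new]
{q2} --0--> {q1,q3}  [new]
{q2} --1--> {q2}  [seen]
{q1,q3} --0--> {q0,q1,q2,q3}  [seen]
{q1,q3} --1--> ∅  [new]
∅ --0--> ∅  [seen]
∅ --1--> ∅  [seen]
Reachable DFA states: {q0,q1,q3}, {q0,q1,q2,q3}, {q1,q2,q3}, {q2}, {q1,q3}, ∅.

6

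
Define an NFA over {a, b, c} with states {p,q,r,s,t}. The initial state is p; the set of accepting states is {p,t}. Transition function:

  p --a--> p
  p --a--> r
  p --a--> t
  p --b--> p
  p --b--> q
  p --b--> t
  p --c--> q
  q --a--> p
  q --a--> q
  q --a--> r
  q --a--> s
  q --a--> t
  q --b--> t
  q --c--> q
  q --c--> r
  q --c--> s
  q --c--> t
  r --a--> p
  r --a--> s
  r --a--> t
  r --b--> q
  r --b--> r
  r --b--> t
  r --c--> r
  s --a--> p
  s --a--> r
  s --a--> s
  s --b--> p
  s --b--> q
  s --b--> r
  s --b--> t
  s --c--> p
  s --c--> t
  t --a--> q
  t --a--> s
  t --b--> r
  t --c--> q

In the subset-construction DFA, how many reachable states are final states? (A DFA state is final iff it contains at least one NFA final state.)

9

Start state of the DFA: {p}.
{p} --a--> {p,r,t}  [new]
{p} --b--> {p,q,t}  [new]
{p} --c--> {q}  [new]
{p,r,t} --a--> {p,q,r,s,t}  [new]
{p,r,t} --b--> {p,q,r,t}  [new]
{p,r,t} --c--> {q,r}  [new]
{p,q,t} --a--> {p,q,r,s,t}  [seen]
{p,q,t} --b--> {p,q,r,t}  [seen]
{p,q,t} --c--> {q,r,s,t}  [new]
{q} --a--> {p,q,r,s,t}  [seen]
{q} --b--> {t}  [new]
{q} --c--> {q,r,s,t}  [seen]
{p,q,r,s,t} --a--> {p,q,r,s,t}  [seen]
{p,q,r,s,t} --b--> {p,q,r,t}  [seen]
{p,q,r,s,t} --c--> {p,q,r,s,t}  [seen]
{p,q,r,t} --a--> {p,q,r,s,t}  [seen]
{p,q,r,t} --b--> {p,q,r,t}  [seen]
{p,q,r,t} --c--> {q,r,s,t}  [seen]
{q,r} --a--> {p,q,r,s,t}  [seen]
{q,r} --b--> {q,r,t}  [new]
{q,r} --c--> {q,r,s,t}  [seen]
{q,r,s,t} --a--> {p,q,r,s,t}  [seen]
{q,r,s,t} --b--> {p,q,r,t}  [seen]
{q,r,s,t} --c--> {p,q,r,s,t}  [seen]
{t} --a--> {q,s}  [new]
{t} --b--> {r}  [new]
{t} --c--> {q}  [seen]
{q,r,t} --a--> {p,q,r,s,t}  [seen]
{q,r,t} --b--> {q,r,t}  [seen]
{q,r,t} --c--> {q,r,s,t}  [seen]
{q,s} --a--> {p,q,r,s,t}  [seen]
{q,s} --b--> {p,q,r,t}  [seen]
{q,s} --c--> {p,q,r,s,t}  [seen]
{r} --a--> {p,s,t}  [new]
{r} --b--> {q,r,t}  [seen]
{r} --c--> {r}  [seen]
{p,s,t} --a--> {p,q,r,s,t}  [seen]
{p,s,t} --b--> {p,q,r,t}  [seen]
{p,s,t} --c--> {p,q,t}  [seen]
Reachable DFA states: {p}, {p,r,t}, {p,q,t}, {q}, {p,q,r,s,t}, {p,q,r,t}, {q,r}, {q,r,s,t}, {t}, {q,r,t}, {q,s}, {r}, {p,s,t}.
Accepting DFA states (contain an NFA accepting state): {p}, {p,r,t}, {p,q,t}, {p,q,r,s,t}, {p,q,r,t}, {q,r,s,t}, {t}, {q,r,t}, {p,s,t}.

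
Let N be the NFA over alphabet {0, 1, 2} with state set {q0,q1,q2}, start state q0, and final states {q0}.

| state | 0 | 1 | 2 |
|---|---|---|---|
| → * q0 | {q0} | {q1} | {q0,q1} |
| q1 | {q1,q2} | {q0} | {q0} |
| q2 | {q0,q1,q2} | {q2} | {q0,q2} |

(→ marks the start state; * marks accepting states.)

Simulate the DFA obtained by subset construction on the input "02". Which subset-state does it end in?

{q0,q1}

Start: {q0}.
δ(q0,0) = {q0}.
Union: {q0}.
After 0: {q0}.
δ(q0,2) = {q0,q1}.
Union: {q0,q1}.
After 2: {q0,q1}.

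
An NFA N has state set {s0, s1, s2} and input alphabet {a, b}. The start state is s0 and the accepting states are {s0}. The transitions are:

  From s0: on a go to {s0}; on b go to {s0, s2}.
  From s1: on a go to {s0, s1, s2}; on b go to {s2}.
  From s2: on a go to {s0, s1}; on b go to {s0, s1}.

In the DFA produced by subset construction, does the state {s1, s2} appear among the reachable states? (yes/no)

Start state of the DFA: {s0}.
{s0} --a--> {s0}  [seen]
{s0} --b--> {s0, s2}  [new]
{s0, s2} --a--> {s0, s1}  [new]
{s0, s2} --b--> {s0, s1, s2}  [new]
{s0, s1} --a--> {s0, s1, s2}  [seen]
{s0, s1} --b--> {s0, s2}  [seen]
{s0, s1, s2} --a--> {s0, s1, s2}  [seen]
{s0, s1, s2} --b--> {s0, s1, s2}  [seen]
Reachable DFA states: {s0}, {s0, s2}, {s0, s1}, {s0, s1, s2}.
{s1, s2} is not among them.

no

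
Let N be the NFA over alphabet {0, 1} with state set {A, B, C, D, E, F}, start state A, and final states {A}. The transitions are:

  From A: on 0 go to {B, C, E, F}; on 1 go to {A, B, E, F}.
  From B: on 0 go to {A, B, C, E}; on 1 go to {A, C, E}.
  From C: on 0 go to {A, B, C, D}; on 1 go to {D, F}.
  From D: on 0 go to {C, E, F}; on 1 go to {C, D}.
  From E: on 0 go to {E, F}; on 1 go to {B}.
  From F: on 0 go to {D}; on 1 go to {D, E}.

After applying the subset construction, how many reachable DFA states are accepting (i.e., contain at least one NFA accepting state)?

Start state of the DFA: {A}.
{A} --0--> {B, C, E, F}  [new]
{A} --1--> {A, B, E, F}  [new]
{B, C, E, F} --0--> {A, B, C, D, E, F}  [new]
{B, C, E, F} --1--> {A, B, C, D, E, F}  [seen]
{A, B, E, F} --0--> {A, B, C, D, E, F}  [seen]
{A, B, E, F} --1--> {A, B, C, D, E, F}  [seen]
{A, B, C, D, E, F} --0--> {A, B, C, D, E, F}  [seen]
{A, B, C, D, E, F} --1--> {A, B, C, D, E, F}  [seen]
Reachable DFA states: {A}, {B, C, E, F}, {A, B, E, F}, {A, B, C, D, E, F}.
Accepting DFA states (contain an NFA accepting state): {A}, {A, B, E, F}, {A, B, C, D, E, F}.

3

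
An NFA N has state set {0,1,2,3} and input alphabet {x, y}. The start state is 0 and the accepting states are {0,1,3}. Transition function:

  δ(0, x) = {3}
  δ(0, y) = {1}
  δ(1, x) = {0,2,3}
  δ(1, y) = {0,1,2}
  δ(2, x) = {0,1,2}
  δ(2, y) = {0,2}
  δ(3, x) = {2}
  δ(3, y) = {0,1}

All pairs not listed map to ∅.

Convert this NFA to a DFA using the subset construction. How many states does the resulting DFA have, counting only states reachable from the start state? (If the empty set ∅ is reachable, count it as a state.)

Start state of the DFA: {0}.
{0} --x--> {3}  [new]
{0} --y--> {1}  [new]
{3} --x--> {2}  [new]
{3} --y--> {0,1}  [new]
{1} --x--> {0,2,3}  [new]
{1} --y--> {0,1,2}  [new]
{2} --x--> {0,1,2}  [seen]
{2} --y--> {0,2}  [new]
{0,1} --x--> {0,2,3}  [seen]
{0,1} --y--> {0,1,2}  [seen]
{0,2,3} --x--> {0,1,2,3}  [new]
{0,2,3} --y--> {0,1,2}  [seen]
{0,1,2} --x--> {0,1,2,3}  [seen]
{0,1,2} --y--> {0,1,2}  [seen]
{0,2} --x--> {0,1,2,3}  [seen]
{0,2} --y--> {0,1,2}  [seen]
{0,1,2,3} --x--> {0,1,2,3}  [seen]
{0,1,2,3} --y--> {0,1,2}  [seen]
Reachable DFA states: {0}, {3}, {1}, {2}, {0,1}, {0,2,3}, {0,1,2}, {0,2}, {0,1,2,3}.

9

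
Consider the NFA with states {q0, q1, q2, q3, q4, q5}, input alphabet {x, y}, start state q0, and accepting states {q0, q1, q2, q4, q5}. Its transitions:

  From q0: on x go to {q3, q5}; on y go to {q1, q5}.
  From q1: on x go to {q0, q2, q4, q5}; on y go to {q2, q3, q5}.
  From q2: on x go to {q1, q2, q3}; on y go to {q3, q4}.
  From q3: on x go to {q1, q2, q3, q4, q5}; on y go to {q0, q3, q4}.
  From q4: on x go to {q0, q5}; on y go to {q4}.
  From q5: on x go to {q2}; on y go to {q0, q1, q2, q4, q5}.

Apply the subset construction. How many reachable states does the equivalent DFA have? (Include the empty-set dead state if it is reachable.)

7

Start state of the DFA: {q0}.
{q0} --x--> {q3, q5}  [new]
{q0} --y--> {q1, q5}  [new]
{q3, q5} --x--> {q1, q2, q3, q4, q5}  [new]
{q3, q5} --y--> {q0, q1, q2, q3, q4, q5}  [new]
{q1, q5} --x--> {q0, q2, q4, q5}  [new]
{q1, q5} --y--> {q0, q1, q2, q3, q4, q5}  [seen]
{q1, q2, q3, q4, q5} --x--> {q0, q1, q2, q3, q4, q5}  [seen]
{q1, q2, q3, q4, q5} --y--> {q0, q1, q2, q3, q4, q5}  [seen]
{q0, q1, q2, q3, q4, q5} --x--> {q0, q1, q2, q3, q4, q5}  [seen]
{q0, q1, q2, q3, q4, q5} --y--> {q0, q1, q2, q3, q4, q5}  [seen]
{q0, q2, q4, q5} --x--> {q0, q1, q2, q3, q5}  [new]
{q0, q2, q4, q5} --y--> {q0, q1, q2, q3, q4, q5}  [seen]
{q0, q1, q2, q3, q5} --x--> {q0, q1, q2, q3, q4, q5}  [seen]
{q0, q1, q2, q3, q5} --y--> {q0, q1, q2, q3, q4, q5}  [seen]
Reachable DFA states: {q0}, {q3, q5}, {q1, q5}, {q1, q2, q3, q4, q5}, {q0, q1, q2, q3, q4, q5}, {q0, q2, q4, q5}, {q0, q1, q2, q3, q5}.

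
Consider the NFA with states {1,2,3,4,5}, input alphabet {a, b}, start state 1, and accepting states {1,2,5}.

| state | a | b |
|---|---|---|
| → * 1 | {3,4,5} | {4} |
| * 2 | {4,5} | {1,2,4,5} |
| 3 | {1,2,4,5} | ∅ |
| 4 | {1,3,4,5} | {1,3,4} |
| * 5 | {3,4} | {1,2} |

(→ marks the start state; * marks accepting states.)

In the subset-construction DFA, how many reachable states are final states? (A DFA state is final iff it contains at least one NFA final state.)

Start state of the DFA: {1}.
{1} --a--> {3,4,5}  [new]
{1} --b--> {4}  [new]
{3,4,5} --a--> {1,2,3,4,5}  [new]
{3,4,5} --b--> {1,2,3,4}  [new]
{4} --a--> {1,3,4,5}  [new]
{4} --b--> {1,3,4}  [new]
{1,2,3,4,5} --a--> {1,2,3,4,5}  [seen]
{1,2,3,4,5} --b--> {1,2,3,4,5}  [seen]
{1,2,3,4} --a--> {1,2,3,4,5}  [seen]
{1,2,3,4} --b--> {1,2,3,4,5}  [seen]
{1,3,4,5} --a--> {1,2,3,4,5}  [seen]
{1,3,4,5} --b--> {1,2,3,4}  [seen]
{1,3,4} --a--> {1,2,3,4,5}  [seen]
{1,3,4} --b--> {1,3,4}  [seen]
Reachable DFA states: {1}, {3,4,5}, {4}, {1,2,3,4,5}, {1,2,3,4}, {1,3,4,5}, {1,3,4}.
Accepting DFA states (contain an NFA accepting state): {1}, {3,4,5}, {1,2,3,4,5}, {1,2,3,4}, {1,3,4,5}, {1,3,4}.

6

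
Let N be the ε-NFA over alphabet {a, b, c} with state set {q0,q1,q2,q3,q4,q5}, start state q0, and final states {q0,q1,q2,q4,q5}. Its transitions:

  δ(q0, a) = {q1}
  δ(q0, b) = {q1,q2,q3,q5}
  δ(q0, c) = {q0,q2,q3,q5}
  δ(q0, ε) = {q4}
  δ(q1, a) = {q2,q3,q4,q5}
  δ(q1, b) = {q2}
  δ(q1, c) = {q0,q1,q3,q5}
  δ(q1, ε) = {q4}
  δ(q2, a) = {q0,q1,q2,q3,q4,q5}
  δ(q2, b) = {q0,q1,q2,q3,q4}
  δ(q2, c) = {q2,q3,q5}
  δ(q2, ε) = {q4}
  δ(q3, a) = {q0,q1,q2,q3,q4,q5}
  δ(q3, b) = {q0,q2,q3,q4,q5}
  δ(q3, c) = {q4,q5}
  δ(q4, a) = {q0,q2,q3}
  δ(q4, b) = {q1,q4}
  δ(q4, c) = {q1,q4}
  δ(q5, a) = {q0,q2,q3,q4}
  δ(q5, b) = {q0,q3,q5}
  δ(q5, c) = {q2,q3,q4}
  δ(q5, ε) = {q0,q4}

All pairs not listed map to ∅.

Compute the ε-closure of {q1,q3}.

Begin with {q1,q3}.
q1 →ε {q4}; add q4.
ε-closure = {q1,q3,q4}.

{q1,q3,q4}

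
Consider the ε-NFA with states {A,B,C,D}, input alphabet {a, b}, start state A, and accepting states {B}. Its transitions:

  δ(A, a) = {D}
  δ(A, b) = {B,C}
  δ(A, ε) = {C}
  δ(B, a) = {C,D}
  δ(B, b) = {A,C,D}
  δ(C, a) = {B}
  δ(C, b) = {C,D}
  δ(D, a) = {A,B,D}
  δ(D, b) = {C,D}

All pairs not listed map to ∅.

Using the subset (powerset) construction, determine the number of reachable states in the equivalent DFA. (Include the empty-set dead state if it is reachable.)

5

Start state of the DFA: {A,C} (ε-closure of the NFA start).
{A,C} --a--> {B,D}  [new]
{A,C} --b--> {B,C,D}  [new]
{B,D} --a--> {A,B,C,D}  [new]
{B,D} --b--> {A,C,D}  [new]
{B,C,D} --a--> {A,B,C,D}  [seen]
{B,C,D} --b--> {A,C,D}  [seen]
{A,B,C,D} --a--> {A,B,C,D}  [seen]
{A,B,C,D} --b--> {A,B,C,D}  [seen]
{A,C,D} --a--> {A,B,C,D}  [seen]
{A,C,D} --b--> {B,C,D}  [seen]
Reachable DFA states: {A,C}, {B,D}, {B,C,D}, {A,B,C,D}, {A,C,D}.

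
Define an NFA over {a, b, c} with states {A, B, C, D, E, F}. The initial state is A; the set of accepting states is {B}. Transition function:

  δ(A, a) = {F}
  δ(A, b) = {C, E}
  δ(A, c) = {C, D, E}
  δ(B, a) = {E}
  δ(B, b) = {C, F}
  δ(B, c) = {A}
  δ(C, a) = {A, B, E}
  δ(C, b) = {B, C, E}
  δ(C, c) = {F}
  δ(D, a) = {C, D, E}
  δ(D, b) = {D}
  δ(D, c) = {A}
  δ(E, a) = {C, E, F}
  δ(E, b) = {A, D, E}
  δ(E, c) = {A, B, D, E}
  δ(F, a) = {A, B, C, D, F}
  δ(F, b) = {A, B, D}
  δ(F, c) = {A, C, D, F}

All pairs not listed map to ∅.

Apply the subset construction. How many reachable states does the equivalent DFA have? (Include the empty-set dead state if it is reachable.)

Start state of the DFA: {A}.
{A} --a--> {F}  [new]
{A} --b--> {C, E}  [new]
{A} --c--> {C, D, E}  [new]
{F} --a--> {A, B, C, D, F}  [new]
{F} --b--> {A, B, D}  [new]
{F} --c--> {A, C, D, F}  [new]
{C, E} --a--> {A, B, C, E, F}  [new]
{C, E} --b--> {A, B, C, D, E}  [new]
{C, E} --c--> {A, B, D, E, F}  [new]
{C, D, E} --a--> {A, B, C, D, E, F}  [new]
{C, D, E} --b--> {A, B, C, D, E}  [seen]
{C, D, E} --c--> {A, B, D, E, F}  [seen]
{A, B, C, D, F} --a--> {A, B, C, D, E, F}  [seen]
{A, B, C, D, F} --b--> {A, B, C, D, E, F}  [seen]
{A, B, C, D, F} --c--> {A, C, D, E, F}  [new]
{A, B, D} --a--> {C, D, E, F}  [new]
{A, B, D} --b--> {C, D, E, F}  [seen]
{A, B, D} --c--> {A, C, D, E}  [new]
{A, C, D, F} --a--> {A, B, C, D, E, F}  [seen]
{A, C, D, F} --b--> {A, B, C, D, E}  [seen]
{A, C, D, F} --c--> {A, C, D, E, F}  [seen]
{A, B, C, E, F} --a--> {A, B, C, D, E, F}  [seen]
{A, B, C, E, F} --b--> {A, B, C, D, E, F}  [seen]
{A, B, C, E, F} --c--> {A, B, C, D, E, F}  [seen]
{A, B, C, D, E} --a--> {A, B, C, D, E, F}  [seen]
{A, B, C, D, E} --b--> {A, B, C, D, E, F}  [seen]
{A, B, C, D, E} --c--> {A, B, C, D, E, F}  [seen]
{A, B, D, E, F} --a--> {A, B, C, D, E, F}  [seen]
{A, B, D, E, F} --b--> {A, B, C, D, E, F}  [seen]
{A, B, D, E, F} --c--> {A, B, C, D, E, F}  [seen]
{A, B, C, D, E, F} --a--> {A, B, C, D, E, F}  [seen]
{A, B, C, D, E, F} --b--> {A, B, C, D, E, F}  [seen]
{A, B, C, D, E, F} --c--> {A, B, C, D, E, F}  [seen]
{A, C, D, E, F} --a--> {A, B, C, D, E, F}  [seen]
{A, C, D, E, F} --b--> {A, B, C, D, E}  [seen]
{A, C, D, E, F} --c--> {A, B, C, D, E, F}  [seen]
{C, D, E, F} --a--> {A, B, C, D, E, F}  [seen]
{C, D, E, F} --b--> {A, B, C, D, E}  [seen]
{C, D, E, F} --c--> {A, B, C, D, E, F}  [seen]
{A, C, D, E} --a--> {A, B, C, D, E, F}  [seen]
{A, C, D, E} --b--> {A, B, C, D, E}  [seen]
{A, C, D, E} --c--> {A, B, C, D, E, F}  [seen]
Reachable DFA states: {A}, {F}, {C, E}, {C, D, E}, {A, B, C, D, F}, {A, B, D}, {A, C, D, F}, {A, B, C, E, F}, {A, B, C, D, E}, {A, B, D, E, F}, {A, B, C, D, E, F}, {A, C, D, E, F}, {C, D, E, F}, {A, C, D, E}.

14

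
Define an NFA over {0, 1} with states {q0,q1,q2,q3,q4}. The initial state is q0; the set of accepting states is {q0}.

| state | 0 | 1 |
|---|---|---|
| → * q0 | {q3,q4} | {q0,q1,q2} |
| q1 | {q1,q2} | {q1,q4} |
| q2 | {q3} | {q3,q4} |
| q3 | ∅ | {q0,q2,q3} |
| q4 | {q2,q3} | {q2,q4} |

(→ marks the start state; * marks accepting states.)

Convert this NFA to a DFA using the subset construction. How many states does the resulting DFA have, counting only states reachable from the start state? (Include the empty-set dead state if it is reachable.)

Start state of the DFA: {q0}.
{q0} --0--> {q3,q4}  [new]
{q0} --1--> {q0,q1,q2}  [new]
{q3,q4} --0--> {q2,q3}  [new]
{q3,q4} --1--> {q0,q2,q3,q4}  [new]
{q0,q1,q2} --0--> {q1,q2,q3,q4}  [new]
{q0,q1,q2} --1--> {q0,q1,q2,q3,q4}  [new]
{q2,q3} --0--> {q3}  [new]
{q2,q3} --1--> {q0,q2,q3,q4}  [seen]
{q0,q2,q3,q4} --0--> {q2,q3,q4}  [new]
{q0,q2,q3,q4} --1--> {q0,q1,q2,q3,q4}  [seen]
{q1,q2,q3,q4} --0--> {q1,q2,q3}  [new]
{q1,q2,q3,q4} --1--> {q0,q1,q2,q3,q4}  [seen]
{q0,q1,q2,q3,q4} --0--> {q1,q2,q3,q4}  [seen]
{q0,q1,q2,q3,q4} --1--> {q0,q1,q2,q3,q4}  [seen]
{q3} --0--> ∅  [new]
{q3} --1--> {q0,q2,q3}  [new]
{q2,q3,q4} --0--> {q2,q3}  [seen]
{q2,q3,q4} --1--> {q0,q2,q3,q4}  [seen]
{q1,q2,q3} --0--> {q1,q2,q3}  [seen]
{q1,q2,q3} --1--> {q0,q1,q2,q3,q4}  [seen]
∅ --0--> ∅  [seen]
∅ --1--> ∅  [seen]
{q0,q2,q3} --0--> {q3,q4}  [seen]
{q0,q2,q3} --1--> {q0,q1,q2,q3,q4}  [seen]
Reachable DFA states: {q0}, {q3,q4}, {q0,q1,q2}, {q2,q3}, {q0,q2,q3,q4}, {q1,q2,q3,q4}, {q0,q1,q2,q3,q4}, {q3}, {q2,q3,q4}, {q1,q2,q3}, ∅, {q0,q2,q3}.

12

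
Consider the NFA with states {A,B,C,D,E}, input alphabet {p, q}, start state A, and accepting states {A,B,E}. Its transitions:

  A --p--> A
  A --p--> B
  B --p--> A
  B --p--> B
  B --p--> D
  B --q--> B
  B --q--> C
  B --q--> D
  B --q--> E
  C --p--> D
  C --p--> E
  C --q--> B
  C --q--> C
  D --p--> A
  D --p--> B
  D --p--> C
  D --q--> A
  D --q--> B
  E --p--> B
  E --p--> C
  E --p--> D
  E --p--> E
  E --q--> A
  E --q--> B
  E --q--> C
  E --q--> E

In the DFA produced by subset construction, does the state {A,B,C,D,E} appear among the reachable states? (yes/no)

yes

Start state of the DFA: {A}.
{A} --p--> {A,B}  [new]
{A} --q--> ∅  [new]
{A,B} --p--> {A,B,D}  [new]
{A,B} --q--> {B,C,D,E}  [new]
∅ --p--> ∅  [seen]
∅ --q--> ∅  [seen]
{A,B,D} --p--> {A,B,C,D}  [new]
{A,B,D} --q--> {A,B,C,D,E}  [new]
{B,C,D,E} --p--> {A,B,C,D,E}  [seen]
{B,C,D,E} --q--> {A,B,C,D,E}  [seen]
{A,B,C,D} --p--> {A,B,C,D,E}  [seen]
{A,B,C,D} --q--> {A,B,C,D,E}  [seen]
{A,B,C,D,E} --p--> {A,B,C,D,E}  [seen]
{A,B,C,D,E} --q--> {A,B,C,D,E}  [seen]
Reachable DFA states: {A}, {A,B}, ∅, {A,B,D}, {B,C,D,E}, {A,B,C,D}, {A,B,C,D,E}.
{A,B,C,D,E} is among them.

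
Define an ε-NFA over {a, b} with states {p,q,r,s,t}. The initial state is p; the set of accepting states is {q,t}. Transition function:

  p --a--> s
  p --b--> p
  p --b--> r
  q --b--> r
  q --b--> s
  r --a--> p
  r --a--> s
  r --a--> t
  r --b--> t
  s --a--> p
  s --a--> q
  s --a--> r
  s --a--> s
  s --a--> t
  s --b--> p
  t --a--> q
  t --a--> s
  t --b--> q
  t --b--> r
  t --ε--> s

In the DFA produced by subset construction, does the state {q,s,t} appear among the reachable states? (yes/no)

Start state of the DFA: {p} (ε-closure of the NFA start).
{p} --a--> {s}  [new]
{p} --b--> {p,r}  [new]
{s} --a--> {p,q,r,s,t}  [new]
{s} --b--> {p}  [seen]
{p,r} --a--> {p,s,t}  [new]
{p,r} --b--> {p,r,s,t}  [new]
{p,q,r,s,t} --a--> {p,q,r,s,t}  [seen]
{p,q,r,s,t} --b--> {p,q,r,s,t}  [seen]
{p,s,t} --a--> {p,q,r,s,t}  [seen]
{p,s,t} --b--> {p,q,r}  [new]
{p,r,s,t} --a--> {p,q,r,s,t}  [seen]
{p,r,s,t} --b--> {p,q,r,s,t}  [seen]
{p,q,r} --a--> {p,s,t}  [seen]
{p,q,r} --b--> {p,r,s,t}  [seen]
Reachable DFA states: {p}, {s}, {p,r}, {p,q,r,s,t}, {p,s,t}, {p,r,s,t}, {p,q,r}.
{q,s,t} is not among them.

no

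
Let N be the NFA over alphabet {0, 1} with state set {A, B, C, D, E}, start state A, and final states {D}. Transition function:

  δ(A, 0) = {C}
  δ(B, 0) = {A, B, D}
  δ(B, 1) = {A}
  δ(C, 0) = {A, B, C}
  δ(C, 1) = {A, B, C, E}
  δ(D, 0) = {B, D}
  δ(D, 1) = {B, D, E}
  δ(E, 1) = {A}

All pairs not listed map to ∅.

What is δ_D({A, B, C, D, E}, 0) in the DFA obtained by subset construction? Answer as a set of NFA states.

{A, B, C, D}

δ(A,0) = {C}; δ(B,0) = {A, B, D}; δ(C,0) = {A, B, C}; δ(D,0) = {B, D}; δ(E,0) = ∅.
Union: {A, B, C, D}.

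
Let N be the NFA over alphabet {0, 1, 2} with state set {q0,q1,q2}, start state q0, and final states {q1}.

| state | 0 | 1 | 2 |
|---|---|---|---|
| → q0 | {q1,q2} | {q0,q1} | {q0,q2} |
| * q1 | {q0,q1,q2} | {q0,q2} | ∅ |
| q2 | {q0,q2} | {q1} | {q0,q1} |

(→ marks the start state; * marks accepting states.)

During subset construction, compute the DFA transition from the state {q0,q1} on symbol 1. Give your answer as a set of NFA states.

δ(q0,1) = {q0,q1}; δ(q1,1) = {q0,q2}.
Union: {q0,q1,q2}.

{q0,q1,q2}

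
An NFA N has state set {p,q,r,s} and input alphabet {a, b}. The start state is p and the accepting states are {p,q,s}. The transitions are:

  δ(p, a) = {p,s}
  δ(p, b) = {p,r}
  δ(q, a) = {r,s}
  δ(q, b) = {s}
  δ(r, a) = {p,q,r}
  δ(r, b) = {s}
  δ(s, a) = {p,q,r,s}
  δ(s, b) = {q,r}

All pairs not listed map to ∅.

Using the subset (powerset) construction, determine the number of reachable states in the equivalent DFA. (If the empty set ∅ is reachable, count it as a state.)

Start state of the DFA: {p}.
{p} --a--> {p,s}  [new]
{p} --b--> {p,r}  [new]
{p,s} --a--> {p,q,r,s}  [new]
{p,s} --b--> {p,q,r}  [new]
{p,r} --a--> {p,q,r,s}  [seen]
{p,r} --b--> {p,r,s}  [new]
{p,q,r,s} --a--> {p,q,r,s}  [seen]
{p,q,r,s} --b--> {p,q,r,s}  [seen]
{p,q,r} --a--> {p,q,r,s}  [seen]
{p,q,r} --b--> {p,r,s}  [seen]
{p,r,s} --a--> {p,q,r,s}  [seen]
{p,r,s} --b--> {p,q,r,s}  [seen]
Reachable DFA states: {p}, {p,s}, {p,r}, {p,q,r,s}, {p,q,r}, {p,r,s}.

6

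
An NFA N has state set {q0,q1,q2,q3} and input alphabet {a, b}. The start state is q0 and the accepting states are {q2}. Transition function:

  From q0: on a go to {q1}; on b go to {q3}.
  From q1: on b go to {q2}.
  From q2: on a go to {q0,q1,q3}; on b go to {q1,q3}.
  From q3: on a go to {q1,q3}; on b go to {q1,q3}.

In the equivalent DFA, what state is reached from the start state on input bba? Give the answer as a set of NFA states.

{q1,q3}

Start: {q0}.
δ(q0,b) = {q3}.
Union: {q3}.
After b: {q3}.
δ(q3,b) = {q1,q3}.
Union: {q1,q3}.
After b: {q1,q3}.
δ(q1,a) = ∅; δ(q3,a) = {q1,q3}.
Union: {q1,q3}.
After a: {q1,q3}.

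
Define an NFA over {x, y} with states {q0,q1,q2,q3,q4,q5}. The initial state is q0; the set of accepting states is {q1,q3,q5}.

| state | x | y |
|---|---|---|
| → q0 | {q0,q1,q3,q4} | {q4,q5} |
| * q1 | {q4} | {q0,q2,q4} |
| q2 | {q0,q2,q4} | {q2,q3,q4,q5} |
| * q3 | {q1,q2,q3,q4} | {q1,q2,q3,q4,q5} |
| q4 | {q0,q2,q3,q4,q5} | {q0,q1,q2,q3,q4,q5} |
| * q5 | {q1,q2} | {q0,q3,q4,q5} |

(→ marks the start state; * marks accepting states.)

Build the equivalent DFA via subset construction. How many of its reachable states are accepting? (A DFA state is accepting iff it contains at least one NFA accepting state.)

Start state of the DFA: {q0}.
{q0} --x--> {q0,q1,q3,q4}  [new]
{q0} --y--> {q4,q5}  [new]
{q0,q1,q3,q4} --x--> {q0,q1,q2,q3,q4,q5}  [new]
{q0,q1,q3,q4} --y--> {q0,q1,q2,q3,q4,q5}  [seen]
{q4,q5} --x--> {q0,q1,q2,q3,q4,q5}  [seen]
{q4,q5} --y--> {q0,q1,q2,q3,q4,q5}  [seen]
{q0,q1,q2,q3,q4,q5} --x--> {q0,q1,q2,q3,q4,q5}  [seen]
{q0,q1,q2,q3,q4,q5} --y--> {q0,q1,q2,q3,q4,q5}  [seen]
Reachable DFA states: {q0}, {q0,q1,q3,q4}, {q4,q5}, {q0,q1,q2,q3,q4,q5}.
Accepting DFA states (contain an NFA accepting state): {q0,q1,q3,q4}, {q4,q5}, {q0,q1,q2,q3,q4,q5}.

3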